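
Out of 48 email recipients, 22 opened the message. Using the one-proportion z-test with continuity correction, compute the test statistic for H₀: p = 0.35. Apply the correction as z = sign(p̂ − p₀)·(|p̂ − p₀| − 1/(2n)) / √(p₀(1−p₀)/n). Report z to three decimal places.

p̂ = 22/48 = 0.45833. p̂ − p₀ = 0.108333.
Continuity correction 1/(2n) = 1/96 = 0.010417.
Corrected numerator: |0.108333| − 0.010417 = 0.097916.
SE₀ = √(0.35·0.65/48) = 0.068845.
z = (+)0.097916/0.068845 = 1.422.

z = 1.422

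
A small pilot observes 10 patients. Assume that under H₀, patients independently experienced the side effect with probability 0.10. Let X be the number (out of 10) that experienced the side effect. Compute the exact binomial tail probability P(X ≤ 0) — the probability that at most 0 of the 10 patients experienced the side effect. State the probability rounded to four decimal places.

X is binomial with n = 10 and p = 0.10.
P(X ≤ 0) = C(10,0)·0.10^0·0.90^10.
= 0.348678 = 0.3487.

P = 0.3487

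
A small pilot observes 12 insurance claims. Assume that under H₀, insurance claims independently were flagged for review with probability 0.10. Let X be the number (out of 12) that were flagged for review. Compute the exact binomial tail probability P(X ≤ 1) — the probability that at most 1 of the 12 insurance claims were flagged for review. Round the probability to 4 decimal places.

X is binomial with n = 12 and p = 0.10.
P(X ≤ 1) = C(12,0)·0.10^0·0.90^12 + C(12,1)·0.10^1·0.90^11.
= 0.282430 + 0.376573 = 0.6590.

P = 0.6590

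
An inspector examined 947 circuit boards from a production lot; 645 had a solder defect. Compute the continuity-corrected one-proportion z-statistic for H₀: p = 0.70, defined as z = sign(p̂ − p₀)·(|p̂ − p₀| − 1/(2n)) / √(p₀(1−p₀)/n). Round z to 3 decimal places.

z = -1.234

The sample proportion is 645/947 = 0.68110. p̂ − p₀ = -0.018902.
1/(2n) = 0.000528.
Corrected numerator: |-0.018902| − 0.000528 = 0.018374.
Null standard error: √(0.70·0.30/947) = √0.000221753 = 0.014891.
z = −0.018374/0.014891 = -1.234.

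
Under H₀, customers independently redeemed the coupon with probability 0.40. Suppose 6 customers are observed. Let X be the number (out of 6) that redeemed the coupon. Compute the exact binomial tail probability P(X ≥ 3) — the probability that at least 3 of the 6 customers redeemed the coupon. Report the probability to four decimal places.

X ~ Binomial(n=6, p=0.40).
P(X ≥ 3) = C(6,3)·0.40^3·0.60^3 + C(6,4)·0.40^4·0.60^2 + C(6,5)·0.40^5·0.60^1 + C(6,6)·0.40^6·0.60^0.
= 0.276480 + 0.138240 + 0.036864 + 0.004096 = 0.4557.

P = 0.4557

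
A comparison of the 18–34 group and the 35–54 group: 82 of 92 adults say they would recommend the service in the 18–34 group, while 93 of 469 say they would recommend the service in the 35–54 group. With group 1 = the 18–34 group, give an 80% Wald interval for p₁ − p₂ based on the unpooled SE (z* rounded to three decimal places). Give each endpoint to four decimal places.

p̂₁ = 82/92 = 0.89130, p̂₂ = 93/469 = 0.19829; p̂₁ − p̂₂ = 0.69301.
SE = √(0.001053053 + 0.000338963) = √0.001392016 = 0.037310.
z* = 1.282 at the 80% level. Margin of error = 0.04783.
Interval: 0.69301 ± 0.04783 → (0.6452, 0.7408).

(0.6452, 0.7408)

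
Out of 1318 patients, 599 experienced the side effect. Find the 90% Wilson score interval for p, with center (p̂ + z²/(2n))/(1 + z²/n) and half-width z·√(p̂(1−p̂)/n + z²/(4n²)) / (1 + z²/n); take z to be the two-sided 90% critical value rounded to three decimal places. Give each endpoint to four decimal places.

(0.4320, 0.4771)

p̂ = 599/1318 = 0.45448; z = 1.645, so z² = 2.706025.
Denominator 1 + z²/n = 1 + 2.706025/1318 = 1.002053.
Adjusted center: (0.45448 + z²/(2n))/1.002053 = 0.45457.
Radicand: p̂(1−p̂)/n + z²/(4n²) = 0.000188109 + 0.000000389 = 0.000188498.
Half-width = z·√(radicand)/denom = 1.645·0.013729/1.002053 = 0.02254.
CI: 0.45457 ± 0.02254 = (0.4320, 0.4771).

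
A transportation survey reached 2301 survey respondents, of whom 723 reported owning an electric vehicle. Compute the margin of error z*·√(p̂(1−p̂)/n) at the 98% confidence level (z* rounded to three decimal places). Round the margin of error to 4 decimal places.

ME = 0.0225

p̂ = 723/2301 = 0.31421.
SE(p̂) = √(0.31421·0.68579/2301) = 0.009677.
For 98% confidence, z* = 2.326.
So ME = 0.0225.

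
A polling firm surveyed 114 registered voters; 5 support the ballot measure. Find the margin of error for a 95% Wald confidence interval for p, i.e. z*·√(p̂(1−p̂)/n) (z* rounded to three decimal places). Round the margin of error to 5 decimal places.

The sample proportion is 5/114 = 0.04386.
Standard error of p̂: √(0.041936/114) = √0.000367859 = 0.019180.
The 95% critical value is z* = 1.960.
Margin of error = z*·SE = 1.960 × 0.019180 = 0.03759.

ME = 0.03759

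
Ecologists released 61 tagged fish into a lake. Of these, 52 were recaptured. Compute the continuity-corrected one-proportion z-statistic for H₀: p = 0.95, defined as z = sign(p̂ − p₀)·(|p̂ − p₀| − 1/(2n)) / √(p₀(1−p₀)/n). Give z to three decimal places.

z = -3.202

p̂ = 52/61 = 0.85246. p̂ − p₀ = -0.097541.
1/(2n) = 0.008197.
Corrected numerator: |-0.097541| − 0.008197 = 0.089344.
Under H₀, SE = √(p₀(1−p₀)/n) = √(0.95·0.05/61) = √0.000778689 = 0.027905.
z = −0.089344/0.027905 = -3.202.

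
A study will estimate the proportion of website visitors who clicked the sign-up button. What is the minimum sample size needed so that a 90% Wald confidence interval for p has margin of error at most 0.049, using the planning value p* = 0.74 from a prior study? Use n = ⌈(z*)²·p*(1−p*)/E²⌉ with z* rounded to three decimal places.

For 90% confidence, z* = 1.645.
p*(1−p*) = 0.1924.
Required n before rounding: 2.706025 × 0.1924 / 0.049² = 216.843.
⌈216.843⌉ = 217.

n = 217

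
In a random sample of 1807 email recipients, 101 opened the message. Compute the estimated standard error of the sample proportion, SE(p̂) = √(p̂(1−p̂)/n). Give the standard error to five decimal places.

SE = 0.00540

p̂ = 101/1807 = 0.05589.
p̂(1−p̂) = 0.05589·0.94411 = 0.052766.
SE = √(0.052766/1807) = √0.000029201 = 0.00540.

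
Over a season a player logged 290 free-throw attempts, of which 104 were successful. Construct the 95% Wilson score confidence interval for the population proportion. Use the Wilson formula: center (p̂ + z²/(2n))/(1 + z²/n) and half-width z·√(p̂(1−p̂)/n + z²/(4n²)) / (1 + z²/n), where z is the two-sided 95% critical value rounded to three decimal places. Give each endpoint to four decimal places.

Here p̂ = 104/290 = 0.35862 and z = 1.960 (z² = 3.841600).
1 + z²/n = 1.013247.
Adjusted center: (0.35862 + z²/(2n))/1.013247 = 0.36047.
Radicand: p̂(1−p̂)/n + z²/(4n²) = 0.000793144 + 0.000011420 = 0.000804564.
Half-width = 1.960·√0.000804564/1.013247 = 0.05487.
CI: 0.36047 ± 0.05487 = (0.3056, 0.4153).

(0.3056, 0.4153)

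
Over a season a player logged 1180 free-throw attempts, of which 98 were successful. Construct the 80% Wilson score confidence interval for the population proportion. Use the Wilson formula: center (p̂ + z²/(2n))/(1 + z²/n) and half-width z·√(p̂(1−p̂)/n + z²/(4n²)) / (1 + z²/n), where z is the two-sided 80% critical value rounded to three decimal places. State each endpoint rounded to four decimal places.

(0.0733, 0.0939)

p̂ = 98/1180 = 0.08305; z = 1.282, so z² = 1.643524.
Denominator 1 + z²/n = 1 + 1.643524/1180 = 1.001393.
Center = (0.08305 + 0.000696)/1.001393 = 0.08363.
Radicand: p̂(1−p̂)/n + z²/(4n²) = 0.000064537 + 0.000000295 = 0.000064832.
Half-width = z·√(radicand)/denom = 1.282·0.008052/1.001393 = 0.01031.
CI: 0.08363 ± 0.01031 = (0.0733, 0.0939).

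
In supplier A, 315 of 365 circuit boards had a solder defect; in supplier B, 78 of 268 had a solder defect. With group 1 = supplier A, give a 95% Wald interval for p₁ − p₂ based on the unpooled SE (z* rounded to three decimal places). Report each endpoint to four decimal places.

(0.5071, 0.6368)

p̂₁ = 315/365 = 0.86301, p̂₂ = 78/268 = 0.29104; p̂₁ − p̂₂ = 0.57197.
SE = √(0.000323893 + 0.000769917) = √0.001093810 = 0.033073.
z* = 1.960 at the 95% level. Margin = 1.960·0.033073 = 0.06482.
So the interval runs from 0.5071 to 0.6368.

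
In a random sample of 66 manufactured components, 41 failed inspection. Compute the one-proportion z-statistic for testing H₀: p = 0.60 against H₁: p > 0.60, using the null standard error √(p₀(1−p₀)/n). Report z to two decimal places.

With x = 41 successes in n = 66, p̂ = 0.62121.
SE₀ = √(0.60·0.40/66) = 0.060302.
Test statistic: z = 0.02121/0.060302 = 0.35.

z = 0.35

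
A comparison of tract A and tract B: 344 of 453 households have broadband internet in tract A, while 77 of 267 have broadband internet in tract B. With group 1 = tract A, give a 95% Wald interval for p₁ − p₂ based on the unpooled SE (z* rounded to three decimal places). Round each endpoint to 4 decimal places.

(0.4039, 0.5381)

p̂₁ = 0.75938, p̂₂ = 0.28839, so the observed difference is 0.47099.
SE = √(0.000403358 + 0.000768618) = √0.001171976 = 0.034234.
z* = 1.960 at the 95% level. Margin of error = 0.06710.
CI: 0.47099 ± 0.06710 = (0.4039, 0.5381).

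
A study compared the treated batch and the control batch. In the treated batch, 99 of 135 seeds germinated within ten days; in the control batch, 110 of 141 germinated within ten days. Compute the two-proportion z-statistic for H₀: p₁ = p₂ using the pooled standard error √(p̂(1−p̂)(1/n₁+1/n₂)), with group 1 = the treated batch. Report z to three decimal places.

z = -0.907

Sample proportions: p̂₁ = 99/135 = 0.73333 and p̂₂ = 110/141 = 0.78014.
Pooled p̂ = (99+110)/(135+141) = 209/276 = 0.75725.
SE = √[p̂(1−p̂)(1/n₁+1/n₂)] = √[0.75725·0.24275·(1/135+1/141)] ≈ 0.051627.
z = -0.04681/0.051627 = -0.907.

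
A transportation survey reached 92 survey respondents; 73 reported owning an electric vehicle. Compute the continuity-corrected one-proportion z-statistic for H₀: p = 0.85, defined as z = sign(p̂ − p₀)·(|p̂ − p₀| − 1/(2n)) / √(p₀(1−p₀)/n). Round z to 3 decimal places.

Sample proportion p̂ = 73/92 = 0.79348. p̂ − p₀ = -0.056522.
Continuity correction 1/(2n) = 1/184 = 0.005435.
Corrected numerator: |-0.056522| − 0.005435 = 0.051087.
Under H₀, SE = √(p₀(1−p₀)/n) = √(0.85·0.15/92) = √0.001385870 = 0.037227.
z = −0.051087/0.037227 = -1.372.

z = -1.372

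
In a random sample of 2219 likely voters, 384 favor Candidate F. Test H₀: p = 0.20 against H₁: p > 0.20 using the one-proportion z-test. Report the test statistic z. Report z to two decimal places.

The sample proportion is 384/2219 = 0.17305.
SE₀ = √(0.20·0.80/2219) = 0.008491.
Test statistic: z = -0.02695/0.008491 = -3.17.

z = -3.17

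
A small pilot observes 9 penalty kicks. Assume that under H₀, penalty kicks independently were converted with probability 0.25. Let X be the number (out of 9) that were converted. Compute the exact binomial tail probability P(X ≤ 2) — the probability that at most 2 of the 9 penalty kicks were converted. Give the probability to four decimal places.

X is binomial with n = 9 and p = 0.25.
P(X ≤ 2) = C(9,0)·0.25^0·0.75^9 + C(9,1)·0.25^1·0.75^8 + C(9,2)·0.25^2·0.75^7.
= 0.075085 + 0.225254 + 0.300339 = 0.6007.

P = 0.6007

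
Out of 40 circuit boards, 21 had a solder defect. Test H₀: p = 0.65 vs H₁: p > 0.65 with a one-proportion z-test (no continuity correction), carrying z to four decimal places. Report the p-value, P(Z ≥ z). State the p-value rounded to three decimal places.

p-value = 0.951

The sample proportion is 21/40 = 0.52500.
Null standard error: √(0.65·0.35/40) = √0.005687500 = 0.075416.
Test statistic (full precision, shown to 4 dp): z = (21/40 − 0.65)/SE₀ ≈ -1.6575.
From the standard normal, P(Z ≥ z) = 0.951.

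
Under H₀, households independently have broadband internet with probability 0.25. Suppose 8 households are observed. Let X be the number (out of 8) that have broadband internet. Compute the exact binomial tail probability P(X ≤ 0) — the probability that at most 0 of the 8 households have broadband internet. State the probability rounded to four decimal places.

X is binomial with n = 8 and p = 0.25.
P(X ≤ 0) = C(8,0)·0.25^0·0.75^8.
= 0.100113 = 0.1001.

P = 0.1001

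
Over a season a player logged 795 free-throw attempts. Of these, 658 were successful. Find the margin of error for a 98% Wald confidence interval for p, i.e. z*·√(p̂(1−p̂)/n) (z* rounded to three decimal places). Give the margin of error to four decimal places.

ME = 0.0312

With x = 658 successes in n = 795, p̂ = 0.82767.
SE(p̂) = √(0.82767·0.17233/795) = 0.013394.
The 98% critical value is z* = 2.326.
Margin of error = z*·SE = 2.326 × 0.013394 = 0.0312.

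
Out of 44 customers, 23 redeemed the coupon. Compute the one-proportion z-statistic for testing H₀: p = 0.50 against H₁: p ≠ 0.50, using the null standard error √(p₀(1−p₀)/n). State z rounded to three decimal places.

z = 0.302

Sample proportion p̂ = 23/44 = 0.52273.
Null standard error: √(0.50·0.50/44) = √0.005681818 = 0.075378.
Test statistic: z = 0.02273/0.075378 = 0.302.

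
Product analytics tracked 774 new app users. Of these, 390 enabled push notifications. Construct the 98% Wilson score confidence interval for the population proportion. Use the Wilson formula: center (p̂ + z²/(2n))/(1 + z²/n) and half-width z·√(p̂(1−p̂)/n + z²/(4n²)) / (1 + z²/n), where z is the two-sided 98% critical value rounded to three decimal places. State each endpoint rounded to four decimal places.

p̂ = 390/774 = 0.50388; z = 2.326, so z² = 5.410276.
Denominator 1 + z²/n = 1 + 5.410276/774 = 1.006990.
Adjusted center: (0.50388 + z²/(2n))/1.006990 = 0.50385.
Radicand: p̂(1−p̂)/n + z²/(4n²) = 0.000322978 + 0.000002258 = 0.000325236.
Half-width = 2.326·√0.000325236/1.006990 = 0.04166.
So the interval runs from 0.4622 to 0.5455.

(0.4622, 0.5455)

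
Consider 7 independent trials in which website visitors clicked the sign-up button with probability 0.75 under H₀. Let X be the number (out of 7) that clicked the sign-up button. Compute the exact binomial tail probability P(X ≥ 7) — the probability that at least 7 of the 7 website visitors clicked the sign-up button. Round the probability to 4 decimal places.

X is binomial with n = 7 and p = 0.75.
P(X ≥ 7) = C(7,7)·0.75^7·0.25^0.
= 0.133484 = 0.1335.

P = 0.1335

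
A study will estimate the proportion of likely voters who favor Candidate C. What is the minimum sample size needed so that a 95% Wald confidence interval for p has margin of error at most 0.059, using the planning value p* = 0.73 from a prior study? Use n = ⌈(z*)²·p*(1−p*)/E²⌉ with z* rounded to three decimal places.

The 95% critical value is z* = 1.960.
p*(1−p*) = 0.1971.
Required n before rounding: 3.841600 × 0.1971 / 0.059² = 217.518.
Rounding up, n = 218.

n = 218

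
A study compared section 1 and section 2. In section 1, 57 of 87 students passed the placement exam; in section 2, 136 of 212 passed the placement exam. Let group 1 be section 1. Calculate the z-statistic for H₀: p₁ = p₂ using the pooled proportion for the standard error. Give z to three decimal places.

z = 0.224

p̂₁ = 57/87 = 0.65517, p̂₂ = 136/212 = 0.64151.
Pooling: p̂ = 193/299 = 0.64548.
Pooled SE = √[0.2288341·0.01621123] ≈ 0.060907.
z = 0.01366/0.060907 = 0.224.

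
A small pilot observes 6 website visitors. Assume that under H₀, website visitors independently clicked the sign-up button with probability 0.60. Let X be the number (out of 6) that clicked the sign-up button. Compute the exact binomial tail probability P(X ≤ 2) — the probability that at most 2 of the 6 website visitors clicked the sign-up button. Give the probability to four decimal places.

X ~ Binomial(n=6, p=0.60).
P(X ≤ 2) = C(6,0)·0.60^0·0.40^6 + C(6,1)·0.60^1·0.40^5 + C(6,2)·0.60^2·0.40^4.
= 0.004096 + 0.036864 + 0.138240 = 0.1792.

P = 0.1792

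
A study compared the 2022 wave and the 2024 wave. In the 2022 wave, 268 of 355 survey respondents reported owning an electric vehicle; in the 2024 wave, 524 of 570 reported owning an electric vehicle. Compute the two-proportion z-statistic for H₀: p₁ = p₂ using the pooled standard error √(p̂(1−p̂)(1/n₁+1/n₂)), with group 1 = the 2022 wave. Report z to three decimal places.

z = -6.929

Sample proportions: p̂₁ = 268/355 = 0.75493 and p̂₂ = 524/570 = 0.91930.
Pooling: p̂ = 792/925 = 0.85622.
Pooled SE = √[0.1231100·0.00457129] ≈ 0.023723.
z = (p̂₁ − p̂₂)/SE = (0.75493 − 0.91930)/0.023723 = -0.16437/0.023723 = -6.929.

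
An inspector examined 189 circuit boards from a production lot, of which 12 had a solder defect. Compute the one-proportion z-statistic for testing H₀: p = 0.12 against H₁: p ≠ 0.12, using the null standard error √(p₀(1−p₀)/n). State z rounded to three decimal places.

p̂ = 12/189 = 0.06349.
SE₀ = √(0.12·0.88/189) = 0.023637.
Test statistic: z = -0.05651/0.023637 = -2.391.

z = -2.391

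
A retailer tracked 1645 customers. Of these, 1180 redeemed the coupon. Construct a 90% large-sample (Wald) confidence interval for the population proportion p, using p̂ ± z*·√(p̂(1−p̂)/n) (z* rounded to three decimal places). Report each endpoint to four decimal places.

p̂ = 1180/1645 = 0.71733.
Standard error of p̂: √(0.202770/1645) = √0.000123264 = 0.011102.
The 90% critical value is z* = 1.645.
Margin = 1.645·0.011102 = 0.01826.
Interval: 0.71733 ± 0.01826 → (0.6991, 0.7356).

(0.6991, 0.7356)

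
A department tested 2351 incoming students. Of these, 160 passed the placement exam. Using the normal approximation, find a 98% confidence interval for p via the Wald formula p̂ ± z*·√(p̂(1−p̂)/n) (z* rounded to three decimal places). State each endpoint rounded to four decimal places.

p̂ = 160/2351 = 0.06806.
Standard error of p̂: √(0.063425/2351) = √0.000026978 = 0.005194.
z* = 2.326 at the 98% level.
Margin of error: 2.326 × 0.005194 = 0.01208.
Interval: 0.06806 ± 0.01208 → (0.0560, 0.0801).

(0.0560, 0.0801)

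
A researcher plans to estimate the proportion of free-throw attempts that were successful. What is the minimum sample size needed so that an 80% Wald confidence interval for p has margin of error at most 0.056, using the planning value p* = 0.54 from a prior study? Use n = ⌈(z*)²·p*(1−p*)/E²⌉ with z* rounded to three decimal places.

n = 131

For 80% confidence, z* = 1.282.
p*(1−p*) = 0.54·0.46 = 0.2484.
(z*)²·p*(1−p*)/E² = 1.643524·0.2484/0.003136 = 130.182.
Rounding up, n = 131.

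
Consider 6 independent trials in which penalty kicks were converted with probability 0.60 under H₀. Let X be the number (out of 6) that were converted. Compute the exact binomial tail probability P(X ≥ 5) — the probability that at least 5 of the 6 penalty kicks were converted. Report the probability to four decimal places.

X is binomial with n = 6 and p = 0.60.
P(X ≥ 5) = C(6,5)·0.60^5·0.40^1 + C(6,6)·0.60^6·0.40^0.
= 0.186624 + 0.046656 = 0.2333.

P = 0.2333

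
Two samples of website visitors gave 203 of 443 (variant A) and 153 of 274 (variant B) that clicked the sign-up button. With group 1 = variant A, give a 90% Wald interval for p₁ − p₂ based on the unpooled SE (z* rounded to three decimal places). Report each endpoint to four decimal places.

p̂₁ = 0.45824, p̂₂ = 0.55839, so the observed difference is -0.10015.
SE = √(0.000560397 + 0.000899964) = √0.001460361 = 0.038215.
z* = 1.645 at the 90% level. Margin of error = 0.06286.
CI: -0.10015 ± 0.06286 = (-0.1630, -0.0373).

(-0.1630, -0.0373)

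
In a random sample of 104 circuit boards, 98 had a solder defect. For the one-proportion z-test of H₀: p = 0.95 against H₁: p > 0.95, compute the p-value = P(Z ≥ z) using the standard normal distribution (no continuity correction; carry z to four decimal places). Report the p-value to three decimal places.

p-value = 0.641

Sample proportion p̂ = 98/104 = 0.94231.
Null standard error: √(0.95·0.05/104) = √0.000456731 = 0.021371.
z = (p̂ − p₀)/SE = (98/104 − 0.95)/0.021371 ≈ -0.3599.
From the standard normal, P(Z ≥ z) = 0.641.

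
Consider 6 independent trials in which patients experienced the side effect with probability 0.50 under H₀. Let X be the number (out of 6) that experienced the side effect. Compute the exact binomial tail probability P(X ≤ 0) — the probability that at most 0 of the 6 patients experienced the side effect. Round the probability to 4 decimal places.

X is binomial with n = 6 and p = 0.50.
P(X ≤ 0) = C(6,0)·0.50^0·0.50^6.
= 0.015625 = 0.0156.

P = 0.0156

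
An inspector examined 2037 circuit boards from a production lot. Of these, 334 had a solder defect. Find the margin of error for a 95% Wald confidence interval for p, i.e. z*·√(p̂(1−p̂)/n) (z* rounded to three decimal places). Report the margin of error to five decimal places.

ME = 0.01608

The sample proportion is 334/2037 = 0.16397.
SE(p̂) = √(0.16397·0.83603/2037) = 0.008203.
z* = 1.960 at the 95% level.
So ME = 0.01608.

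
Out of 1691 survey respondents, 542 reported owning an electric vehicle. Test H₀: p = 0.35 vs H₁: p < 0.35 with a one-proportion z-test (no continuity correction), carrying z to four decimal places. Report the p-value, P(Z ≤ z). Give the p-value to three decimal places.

p-value = 0.006

With x = 542 successes in n = 1691, p̂ = 0.32052.
Null standard error: √(0.35·0.65/1691) = √0.000134536 = 0.011599.
z = (p̂ − p₀)/SE = (542/1691 − 0.35)/0.011599 ≈ -2.5416.
p-value = P(Z ≤ z) with z = -2.5416 → 0.006.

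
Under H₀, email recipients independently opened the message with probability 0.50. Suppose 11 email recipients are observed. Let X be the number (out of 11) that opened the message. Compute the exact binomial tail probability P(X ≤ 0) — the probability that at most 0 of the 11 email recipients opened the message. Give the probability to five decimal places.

X is binomial with n = 11 and p = 0.50.
P(X ≤ 0) = C(11,0)·0.50^0·0.50^11.
= 0.000488 = 0.00049.

P = 0.00049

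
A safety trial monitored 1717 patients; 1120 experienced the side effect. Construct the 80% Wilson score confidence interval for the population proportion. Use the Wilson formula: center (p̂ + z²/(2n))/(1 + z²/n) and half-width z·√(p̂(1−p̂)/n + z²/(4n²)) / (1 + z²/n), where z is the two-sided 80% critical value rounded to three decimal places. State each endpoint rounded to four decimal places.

p̂ = 1120/1717 = 0.65230; z = 1.282, so z² = 1.643524.
1 + z²/n = 1.000957.
Center = (0.65230 + 0.000479)/1.000957 = 0.65215.
Radicand: p̂(1−p̂)/n + z²/(4n²) = 0.000132094 + 0.000000139 = 0.000132233.
Half-width = 1.282·√0.000132233/1.000957 = 0.01473.
Interval: 0.65215 ± 0.01473 → (0.6374, 0.6669).

(0.6374, 0.6669)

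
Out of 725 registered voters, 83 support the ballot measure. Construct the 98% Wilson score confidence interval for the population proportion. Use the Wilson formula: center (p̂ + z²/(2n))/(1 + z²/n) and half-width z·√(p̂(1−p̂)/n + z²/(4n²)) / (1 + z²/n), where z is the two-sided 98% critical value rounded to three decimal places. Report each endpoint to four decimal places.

Here p̂ = 83/725 = 0.11448 and z = 2.326 (z² = 5.410276).
1 + z²/n = 1.007462.
Adjusted center: (0.11448 + z²/(2n))/1.007462 = 0.11734.
Radicand: p̂(1−p̂)/n + z²/(4n²) = 0.000139830 + 0.000002573 = 0.000142403.
Half-width = 2.326·√0.000142403/1.007462 = 0.02755.
So the interval runs from 0.0898 to 0.1449.

(0.0898, 0.1449)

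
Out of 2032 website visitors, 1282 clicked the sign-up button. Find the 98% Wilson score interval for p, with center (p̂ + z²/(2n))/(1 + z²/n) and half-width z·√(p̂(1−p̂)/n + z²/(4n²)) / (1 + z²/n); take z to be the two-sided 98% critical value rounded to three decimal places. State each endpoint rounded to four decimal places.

(0.6057, 0.6554)

p̂ = 1282/2032 = 0.63091; z = 2.326, so z² = 5.410276.
Denominator 1 + z²/n = 1 + 5.410276/2032 = 1.002663.
Adjusted center: (0.63091 + z²/(2n))/1.002663 = 0.63056.
Radicand: p̂(1−p̂)/n + z²/(4n²) = 0.000114598 + 0.000000328 = 0.000114926.
Half-width = 2.326·√0.000114926/1.002663 = 0.02487.
Interval: 0.63056 ± 0.02487 → (0.6057, 0.6554).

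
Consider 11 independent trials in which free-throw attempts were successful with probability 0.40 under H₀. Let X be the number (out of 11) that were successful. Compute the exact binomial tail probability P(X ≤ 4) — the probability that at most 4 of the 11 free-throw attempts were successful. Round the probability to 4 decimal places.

P = 0.5328

X is binomial with n = 11 and p = 0.40.
P(X ≤ 4) = Σ_{j=0}^{4} C(11,j)·0.40^j·0.60^{11−j}.
= 0.003628 + 0.026605 + 0.088684 + 0.177367 + 0.236490 = 0.5328.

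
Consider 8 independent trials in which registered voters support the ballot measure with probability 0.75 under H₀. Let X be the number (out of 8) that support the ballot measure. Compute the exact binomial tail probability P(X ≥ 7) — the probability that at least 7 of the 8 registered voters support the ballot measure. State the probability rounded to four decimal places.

X ~ Binomial(n=8, p=0.75).
P(X ≥ 7) = C(8,7)·0.75^7·0.25^1 + C(8,8)·0.75^8·0.25^0.
= 0.266968 + 0.100113 = 0.3671.

P = 0.3671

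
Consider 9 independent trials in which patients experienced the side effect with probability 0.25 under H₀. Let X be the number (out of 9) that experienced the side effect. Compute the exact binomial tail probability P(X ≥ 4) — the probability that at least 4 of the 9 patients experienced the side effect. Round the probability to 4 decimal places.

X is binomial with n = 9 and p = 0.25.
P(X ≥ 4) = Σ_{j=4}^{9} C(9,j)·0.25^j·0.75^{9−j}.
= 0.116798 + 0.038933 + 0.008652 + 0.001236 + 0.000103 + 0.000004 = 0.1657.

P = 0.1657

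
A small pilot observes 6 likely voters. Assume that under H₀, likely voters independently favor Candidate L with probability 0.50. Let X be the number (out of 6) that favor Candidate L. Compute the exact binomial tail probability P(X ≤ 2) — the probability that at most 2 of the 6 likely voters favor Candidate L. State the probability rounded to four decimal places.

P = 0.3438

X ~ Binomial(n=6, p=0.50).
P(X ≤ 2) = C(6,0)·0.50^0·0.50^6 + C(6,1)·0.50^1·0.50^5 + C(6,2)·0.50^2·0.50^4.
= 0.015625 + 0.093750 + 0.234375 = 0.3438.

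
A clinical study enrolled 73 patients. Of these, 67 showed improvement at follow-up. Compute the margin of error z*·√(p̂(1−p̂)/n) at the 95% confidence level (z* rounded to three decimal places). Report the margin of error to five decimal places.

Sample proportion p̂ = 67/73 = 0.91781.
SE = √(p̂(1−p̂)/n) = √(0.075436/73) = 0.032146.
For 95% confidence, z* = 1.960.
ME = 1.960·0.032146 = 0.06301.

ME = 0.06301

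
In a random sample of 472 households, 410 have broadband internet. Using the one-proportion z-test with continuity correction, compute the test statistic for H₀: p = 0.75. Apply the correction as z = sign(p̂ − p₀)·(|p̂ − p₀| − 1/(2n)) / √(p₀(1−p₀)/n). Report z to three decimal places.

The sample proportion is 410/472 = 0.86864. p̂ − p₀ = 0.118644.
1/(2n) = 0.001059.
Corrected numerator: |0.118644| − 0.001059 = 0.117585.
Null standard error: √(0.75·0.25/472) = √0.000397246 = 0.019931.
z = (+)0.117585/0.019931 = 5.900.

z = 5.900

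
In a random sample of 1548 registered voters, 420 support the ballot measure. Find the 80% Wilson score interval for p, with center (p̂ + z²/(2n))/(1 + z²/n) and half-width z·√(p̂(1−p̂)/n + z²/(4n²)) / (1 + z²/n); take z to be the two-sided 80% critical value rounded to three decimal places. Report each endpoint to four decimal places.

(0.2571, 0.2860)

p̂ = 420/1548 = 0.27132; z = 1.282, so z² = 1.643524.
1 + z²/n = 1.001062.
Center = (0.27132 + 0.000531)/1.001062 = 0.27156.
Radicand: p̂(1−p̂)/n + z²/(4n²) = 0.000127716 + 0.000000171 = 0.000127887.
Half-width = 1.282·√0.000127887/1.001062 = 0.01448.
CI: 0.27156 ± 0.01448 = (0.2571, 0.2860).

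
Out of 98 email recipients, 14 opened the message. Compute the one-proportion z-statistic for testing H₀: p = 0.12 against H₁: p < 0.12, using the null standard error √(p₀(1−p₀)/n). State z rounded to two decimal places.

z = 0.70

The sample proportion is 14/98 = 0.14286.
Null standard error: √(0.12·0.88/98) = √0.001077551 = 0.032826.
z = (0.14286 − 0.12)/0.032826 = 0.02286/0.032826 = 0.70.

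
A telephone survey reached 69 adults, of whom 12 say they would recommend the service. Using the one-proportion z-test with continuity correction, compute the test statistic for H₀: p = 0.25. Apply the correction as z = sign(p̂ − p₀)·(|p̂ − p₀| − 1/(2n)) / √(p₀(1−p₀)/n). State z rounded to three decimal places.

z = -1.321

p̂ = 12/69 = 0.17391. p̂ − p₀ = -0.076087.
1/(2n) = 0.007246.
Corrected numerator: |-0.076087| − 0.007246 = 0.068841.
Null standard error: √(0.25·0.75/69) = √0.002717391 = 0.052129.
z = −0.068841/0.052129 = -1.321.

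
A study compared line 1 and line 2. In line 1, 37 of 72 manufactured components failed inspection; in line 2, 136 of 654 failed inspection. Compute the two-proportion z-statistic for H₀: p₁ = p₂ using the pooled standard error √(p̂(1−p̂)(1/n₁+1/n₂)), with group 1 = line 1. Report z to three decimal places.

Sample proportions: p̂₁ = 37/72 = 0.51389 and p̂₂ = 136/654 = 0.20795.
Pooling: p̂ = 173/726 = 0.23829.
SE = √[p̂(1−p̂)(1/n₁+1/n₂)] = √[0.23829·0.76171·(1/72+1/654)] ≈ 0.052901.
z = (p̂₁ − p̂₂)/SE = (0.51389 − 0.20795)/0.052901 = 0.30594/0.052901 = 5.783.

z = 5.783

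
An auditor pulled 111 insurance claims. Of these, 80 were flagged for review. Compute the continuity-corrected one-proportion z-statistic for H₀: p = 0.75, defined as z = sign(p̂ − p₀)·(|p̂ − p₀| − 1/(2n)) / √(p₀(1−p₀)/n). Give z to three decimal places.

p̂ = 80/111 = 0.72072. p̂ − p₀ = -0.029279.
Continuity correction 1/(2n) = 1/222 = 0.004505.
Corrected numerator: |-0.029279| − 0.004505 = 0.024774.
SE₀ = √(0.75·0.25/111) = 0.041100.
z = (−)0.024774/0.041100 = -0.603.

z = -0.603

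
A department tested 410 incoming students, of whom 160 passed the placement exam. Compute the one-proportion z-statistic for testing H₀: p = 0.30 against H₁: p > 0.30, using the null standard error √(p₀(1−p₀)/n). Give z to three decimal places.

z = 3.987

The sample proportion is 160/410 = 0.39024.
SE₀ = √(0.30·0.70/410) = 0.022632.
z = (0.39024 − 0.30)/0.022632 = 0.09024/0.022632 = 3.987.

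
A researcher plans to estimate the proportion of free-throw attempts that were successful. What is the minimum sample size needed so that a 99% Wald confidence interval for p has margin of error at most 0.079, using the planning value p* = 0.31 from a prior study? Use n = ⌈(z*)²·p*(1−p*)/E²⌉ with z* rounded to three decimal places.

The 99% critical value is z* = 2.576.
p*(1−p*) = 0.2139.
(z*)²·p*(1−p*)/E² = 6.635776·0.2139/0.006241 = 227.430.
Rounding up, n = 228.

n = 228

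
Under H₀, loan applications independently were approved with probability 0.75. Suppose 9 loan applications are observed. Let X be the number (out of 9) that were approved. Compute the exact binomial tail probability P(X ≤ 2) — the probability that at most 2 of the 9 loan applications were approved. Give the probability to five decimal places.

P = 0.00134

X ~ Binomial(n=9, p=0.75).
P(X ≤ 2) = C(9,0)·0.75^0·0.25^9 + C(9,1)·0.75^1·0.25^8 + C(9,2)·0.75^2·0.25^7.
= 0.000004 + 0.000103 + 0.001236 = 0.00134.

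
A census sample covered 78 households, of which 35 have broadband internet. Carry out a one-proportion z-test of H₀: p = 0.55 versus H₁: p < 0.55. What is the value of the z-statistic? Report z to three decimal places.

z = -1.798

Sample proportion p̂ = 35/78 = 0.44872.
Under H₀, SE = √(p₀(1−p₀)/n) = √(0.55·0.45/78) = √0.003173077 = 0.056330.
z = (p̂ − p₀)/SE = (0.44872 − 0.55)/0.056330 = -1.798.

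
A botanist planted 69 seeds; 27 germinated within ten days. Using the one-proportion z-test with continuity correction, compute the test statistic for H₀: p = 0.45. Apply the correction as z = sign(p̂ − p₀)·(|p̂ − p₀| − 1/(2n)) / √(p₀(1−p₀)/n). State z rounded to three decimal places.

p̂ = 27/69 = 0.39130. p̂ − p₀ = -0.058696.
Continuity correction 1/(2n) = 1/138 = 0.007246.
Corrected numerator: |-0.058696| − 0.007246 = 0.051450.
Under H₀, SE = √(p₀(1−p₀)/n) = √(0.45·0.55/69) = √0.003586957 = 0.059891.
z = −0.051450/0.059891 = -0.859.

z = -0.859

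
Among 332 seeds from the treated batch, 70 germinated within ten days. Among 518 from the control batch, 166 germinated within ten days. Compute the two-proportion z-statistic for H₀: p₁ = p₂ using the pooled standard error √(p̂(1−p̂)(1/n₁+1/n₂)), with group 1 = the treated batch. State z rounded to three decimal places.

p̂₁ = 70/332 = 0.21084, p̂₂ = 166/518 = 0.32046.
Pooling: p̂ = 236/850 = 0.27765.
SE = √[p̂(1−p̂)(1/n₁+1/n₂)] = √[0.27765·0.72235·(1/332+1/518)] ≈ 0.031485.
z = (p̂₁ − p̂₂)/SE = (0.21084 − 0.32046)/0.031485 = -0.10962/0.031485 = -3.482.

z = -3.482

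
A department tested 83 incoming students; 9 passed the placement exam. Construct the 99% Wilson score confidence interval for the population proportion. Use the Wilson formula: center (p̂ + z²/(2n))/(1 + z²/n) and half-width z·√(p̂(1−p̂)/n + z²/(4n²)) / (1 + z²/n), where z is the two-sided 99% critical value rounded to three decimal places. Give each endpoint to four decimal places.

(0.0480, 0.2268)

p̂ = 9/83 = 0.10843; z = 2.576, so z² = 6.635776.
Denominator 1 + z²/n = 1 + 6.635776/83 = 1.079949.
Adjusted center: (0.10843 + z²/(2n))/1.079949 = 0.13742.
Radicand: p̂(1−p̂)/n + z²/(4n²) = 0.001164769 + 0.000240811 = 0.001405580.
Half-width = 2.576·√0.001405580/1.079949 = 0.08943.
CI: 0.13742 ± 0.08943 = (0.0480, 0.2268).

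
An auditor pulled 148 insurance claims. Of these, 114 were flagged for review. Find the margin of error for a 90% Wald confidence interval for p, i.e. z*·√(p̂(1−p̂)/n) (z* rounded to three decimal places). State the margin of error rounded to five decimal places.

Sample proportion p̂ = 114/148 = 0.77027.
SE = √(p̂(1−p̂)/n) = √(0.176954/148) = 0.034578.
z* = 1.645 at the 90% level.
ME = 1.645·0.034578 = 0.05688.

ME = 0.05688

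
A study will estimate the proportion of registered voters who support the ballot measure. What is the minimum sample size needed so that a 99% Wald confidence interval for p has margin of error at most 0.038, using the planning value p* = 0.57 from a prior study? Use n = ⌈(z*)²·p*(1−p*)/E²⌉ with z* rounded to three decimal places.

z* = 2.576 at the 99% level.
p*(1−p*) = 0.2451.
(z*)²·p*(1−p*)/E² = 6.635776·0.2451/0.001444 = 1126.336.
Rounding up, n = 1127.

n = 1127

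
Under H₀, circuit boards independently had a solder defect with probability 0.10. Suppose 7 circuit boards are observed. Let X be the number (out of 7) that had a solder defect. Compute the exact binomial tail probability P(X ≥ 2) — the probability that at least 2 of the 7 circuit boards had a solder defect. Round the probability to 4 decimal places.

X ~ Binomial(n=7, p=0.10).
P(X ≥ 2) = Σ_{j=2}^{7} C(7,j)·0.10^j·0.90^{7−j}.
= 0.124003 + 0.022964 + 0.002552 + 0.000170 + 0.000006 + 0.000000 = 0.1497.

P = 0.1497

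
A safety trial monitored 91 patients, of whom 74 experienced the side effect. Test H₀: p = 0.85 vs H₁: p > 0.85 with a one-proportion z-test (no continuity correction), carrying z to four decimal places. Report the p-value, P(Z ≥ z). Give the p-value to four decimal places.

p-value = 0.8373

Sample proportion p̂ = 74/91 = 0.81319.
Null standard error: √(0.85·0.15/91) = √0.001401099 = 0.037431.
Test statistic (full precision, shown to 4 dp): z = (74/91 − 0.85)/SE₀ ≈ -0.9835.
p-value = P(Z ≥ z) with z = -0.9835 → 0.8373.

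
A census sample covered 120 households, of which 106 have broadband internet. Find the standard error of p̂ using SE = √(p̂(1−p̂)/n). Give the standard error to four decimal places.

SE = 0.0293

p̂ = 106/120 = 0.88333.
p̂(1−p̂) = 0.103058.
SE = √(0.103058/120) = 0.0293.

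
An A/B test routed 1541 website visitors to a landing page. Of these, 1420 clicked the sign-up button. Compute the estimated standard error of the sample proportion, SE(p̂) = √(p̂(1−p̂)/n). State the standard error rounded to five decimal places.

With x = 1420 successes in n = 1541, p̂ = 0.92148.
p̂(1−p̂) = 0.072355.
Dividing by n and taking the root: √0.000046953 = 0.00685.

SE = 0.00685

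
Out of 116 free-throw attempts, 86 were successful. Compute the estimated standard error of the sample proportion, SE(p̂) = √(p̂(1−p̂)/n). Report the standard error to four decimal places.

With x = 86 successes in n = 116, p̂ = 0.74138.
p̂(1−p̂) = 0.191736.
SE = √(0.191736/116) = √0.001652897 = 0.0407.

SE = 0.0407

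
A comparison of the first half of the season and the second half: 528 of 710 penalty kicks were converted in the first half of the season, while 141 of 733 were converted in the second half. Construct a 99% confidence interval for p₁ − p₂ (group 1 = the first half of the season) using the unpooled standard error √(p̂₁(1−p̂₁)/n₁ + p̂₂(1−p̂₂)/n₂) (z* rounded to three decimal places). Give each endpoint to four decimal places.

(0.4948, 0.6078)

p̂₁ = 0.74366, p̂₂ = 0.19236, so the observed difference is 0.55130.
Unpooled SE = √(p̂₁(1−p̂₁)/n₁ + p̂₂(1−p̂₂)/n₂) = √(0.000268491 + 0.000211948) = 0.021919.
The 99% critical value is z* = 2.576. Margin = 2.576·0.021919 = 0.05646.
CI: 0.55130 ± 0.05646 = (0.4948, 0.6078).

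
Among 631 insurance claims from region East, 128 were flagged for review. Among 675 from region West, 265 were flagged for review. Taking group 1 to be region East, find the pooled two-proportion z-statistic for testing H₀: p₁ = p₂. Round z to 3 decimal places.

Sample proportions: p̂₁ = 128/631 = 0.20285 and p̂₂ = 265/675 = 0.39259.
Pooling: p̂ = 393/1306 = 0.30092.
Pooled SE = √[0.2103667·0.00306627] ≈ 0.025398.
z = -0.18974/0.025398 = -7.471.

z = -7.471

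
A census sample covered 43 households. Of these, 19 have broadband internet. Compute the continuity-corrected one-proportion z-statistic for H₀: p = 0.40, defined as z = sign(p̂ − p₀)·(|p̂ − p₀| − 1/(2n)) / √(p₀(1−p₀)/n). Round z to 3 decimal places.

z = 0.405

With x = 19 successes in n = 43, p̂ = 0.44186. p̂ − p₀ = 0.041860.
1/(2n) = 0.011628.
Corrected numerator: |0.041860| − 0.011628 = 0.030232.
SE₀ = √(0.40·0.60/43) = 0.074709.
z = +0.030232/0.074709 = 0.405.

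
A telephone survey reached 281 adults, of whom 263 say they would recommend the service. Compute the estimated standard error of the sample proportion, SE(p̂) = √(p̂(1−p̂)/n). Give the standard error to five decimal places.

With x = 263 successes in n = 281, p̂ = 0.93594.
p̂(1−p̂) = 0.93594·0.06406 = 0.059956.
SE = √(0.059956/281) = 0.01461.

SE = 0.01461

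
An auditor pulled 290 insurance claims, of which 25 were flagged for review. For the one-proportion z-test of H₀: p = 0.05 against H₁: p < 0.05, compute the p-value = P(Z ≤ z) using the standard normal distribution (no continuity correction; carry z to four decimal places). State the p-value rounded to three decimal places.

Sample proportion p̂ = 25/290 = 0.08621.
SE₀ = √(0.05·0.95/290) = 0.012798.
Test statistic (full precision, shown to 4 dp): z = (25/290 − 0.05)/SE₀ ≈ 2.8291.
From the standard normal, P(Z ≤ z) = 0.998.

p-value = 0.998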